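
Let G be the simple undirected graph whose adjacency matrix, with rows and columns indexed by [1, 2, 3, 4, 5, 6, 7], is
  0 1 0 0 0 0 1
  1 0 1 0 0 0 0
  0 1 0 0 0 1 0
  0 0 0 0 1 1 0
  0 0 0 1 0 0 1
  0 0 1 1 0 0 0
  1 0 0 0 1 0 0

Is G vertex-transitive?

Yes

G is 2-regular and connected on 7 vertices, i.e. the cycle C_7. The automorphisms of the 7-cycle are exactly the symmetries of a regular 7-gon: the dihedral group D_7, |D_7| = 14. Under this action every vertex can be carried to every other, so G is vertex-transitive.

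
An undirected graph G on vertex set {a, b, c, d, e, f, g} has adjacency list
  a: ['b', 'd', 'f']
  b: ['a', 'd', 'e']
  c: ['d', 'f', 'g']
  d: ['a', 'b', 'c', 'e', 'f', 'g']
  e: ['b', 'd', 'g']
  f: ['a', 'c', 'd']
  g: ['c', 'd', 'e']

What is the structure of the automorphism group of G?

the dihedral group of order 12

Vertex d is the unique vertex of degree 6; the remaining 6 vertices each have degree 3 and induce a cycle, so G is the wheel on 7 vertices with hub d. With the hub fixed, the remaining symmetry is that of the rim cycle C_6, giving the dihedral group D_6.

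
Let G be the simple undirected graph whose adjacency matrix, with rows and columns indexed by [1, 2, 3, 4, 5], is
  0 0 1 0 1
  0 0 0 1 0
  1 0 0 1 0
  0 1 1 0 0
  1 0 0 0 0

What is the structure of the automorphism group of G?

the cyclic group of order 2

The degree sequence is [2, 1, 2, 2, 1]; the two degree-1 vertices 2 and 5 are the ends of a path, so G = P_5. A path has exactly one nontrivial symmetry — reversal — giving Aut(G) of order 2.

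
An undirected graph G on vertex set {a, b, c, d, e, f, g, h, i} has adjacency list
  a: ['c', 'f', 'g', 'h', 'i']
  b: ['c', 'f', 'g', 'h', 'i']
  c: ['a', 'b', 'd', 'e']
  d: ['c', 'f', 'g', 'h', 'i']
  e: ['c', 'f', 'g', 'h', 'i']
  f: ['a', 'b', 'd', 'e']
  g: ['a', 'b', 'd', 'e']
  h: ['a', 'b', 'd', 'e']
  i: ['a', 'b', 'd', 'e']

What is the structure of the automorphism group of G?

The vertices split by degree into {a, b, d, e} (degree 5) and {c, f, g, h, i} (degree 4); every edge runs between the two parts, so G is the complete bipartite graph K_{4,5}. The parts have unequal sizes, so no automorphism swaps them; each part is permuted independently, giving S_4 × S_5 of order 4!·5! = 2880.

S_4 × S_5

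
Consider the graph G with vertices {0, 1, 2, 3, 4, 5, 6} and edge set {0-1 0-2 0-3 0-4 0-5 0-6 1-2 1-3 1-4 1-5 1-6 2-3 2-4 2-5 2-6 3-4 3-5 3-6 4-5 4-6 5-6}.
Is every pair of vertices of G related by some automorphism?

Yes

Every vertex has degree 6, so G is the complete graph K_7. Every bijection on the vertex set is an automorphism of K_7; hence Aut(K_7) ≅ S_7, order 5040. Under this action every vertex can be carried to every other, so G is vertex-transitive.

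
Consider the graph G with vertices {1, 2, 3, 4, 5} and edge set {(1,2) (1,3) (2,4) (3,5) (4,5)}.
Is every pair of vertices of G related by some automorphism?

Yes

Every vertex has degree 2 and the graph is connected, so G is the 5-cycle C_5. C_5 has 5 rotations and 5 reflections, so Aut(C_5) ≅ D_5 of order 10. This group acts transitively on the 5 vertices.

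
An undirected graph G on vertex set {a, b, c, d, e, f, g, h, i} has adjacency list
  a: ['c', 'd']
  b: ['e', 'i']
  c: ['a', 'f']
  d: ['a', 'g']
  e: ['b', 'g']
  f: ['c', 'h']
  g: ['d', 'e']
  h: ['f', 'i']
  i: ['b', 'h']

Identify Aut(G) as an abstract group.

the dihedral group of order 18

G is 2-regular and connected on 9 vertices, i.e. the cycle C_9. The automorphisms of the 9-cycle are exactly the symmetries of a regular 9-gon: the dihedral group D_9, |D_9| = 18.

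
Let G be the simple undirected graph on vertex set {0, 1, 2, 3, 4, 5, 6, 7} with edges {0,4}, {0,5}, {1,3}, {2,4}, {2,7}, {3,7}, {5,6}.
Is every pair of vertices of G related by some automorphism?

No

Automorphisms preserve degree, but G has vertices of degree 1 and vertices of degree 2; no automorphism maps one to the other, so G is not vertex-transitive.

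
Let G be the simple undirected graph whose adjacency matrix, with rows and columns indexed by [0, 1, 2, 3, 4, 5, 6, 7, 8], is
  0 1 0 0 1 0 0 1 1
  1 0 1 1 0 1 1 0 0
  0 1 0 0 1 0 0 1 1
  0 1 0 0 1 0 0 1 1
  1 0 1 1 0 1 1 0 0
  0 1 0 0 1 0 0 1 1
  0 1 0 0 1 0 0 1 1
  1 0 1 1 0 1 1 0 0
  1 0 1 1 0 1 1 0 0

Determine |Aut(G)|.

2880

The vertices split by degree into {1, 4, 7, 8} (degree 5) and {0, 2, 3, 5, 6} (degree 4); every edge runs between the two parts, so G is the complete bipartite graph K_{4,5}. The parts have unequal sizes, so no automorphism swaps them; each part is permuted independently, giving S_4 × S_5 of order 4!·5! = 2880.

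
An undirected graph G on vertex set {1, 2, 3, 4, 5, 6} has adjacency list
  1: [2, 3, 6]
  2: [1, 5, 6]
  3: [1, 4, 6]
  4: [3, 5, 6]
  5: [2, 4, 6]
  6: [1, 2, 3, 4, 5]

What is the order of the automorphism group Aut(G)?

Vertex 6 is the unique vertex of degree 5; the remaining 5 vertices each have degree 3 and induce a cycle, so G is the wheel on 6 vertices with hub 6. With the hub fixed, the remaining symmetry is that of the rim cycle C_5, giving the dihedral group D_5.

10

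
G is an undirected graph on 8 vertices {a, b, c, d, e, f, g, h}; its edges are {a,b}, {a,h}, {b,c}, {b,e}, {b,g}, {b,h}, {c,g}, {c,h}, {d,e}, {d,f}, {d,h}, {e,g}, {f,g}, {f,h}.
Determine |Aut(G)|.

1

The degree sequence is [2, 5, 3, 3, 3, 3, 4, 5]. Checking the degree-preserving permutations of the vertex set shows that none except the identity preserves every edge, so Aut(G) is trivial.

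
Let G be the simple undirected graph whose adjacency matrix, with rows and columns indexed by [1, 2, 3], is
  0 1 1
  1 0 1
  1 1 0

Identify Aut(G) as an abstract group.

All 3 vertices are pairwise adjacent: G = K_3. Every bijection on the vertex set is an automorphism of K_3; hence Aut(K_3) ≅ S_3, order 6.

the symmetric group on 3 letters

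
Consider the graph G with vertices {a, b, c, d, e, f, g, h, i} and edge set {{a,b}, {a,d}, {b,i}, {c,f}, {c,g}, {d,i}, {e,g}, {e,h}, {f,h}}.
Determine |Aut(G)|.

80

G has two connected components, {c, e, f, g, h} and {a, b, d, i}; each is 2-regular, so G = C_5 ⊔ C_4. No automorphism exchanges components of different sizes, hence Aut(G) is the direct product D_4 × D_5, order 80.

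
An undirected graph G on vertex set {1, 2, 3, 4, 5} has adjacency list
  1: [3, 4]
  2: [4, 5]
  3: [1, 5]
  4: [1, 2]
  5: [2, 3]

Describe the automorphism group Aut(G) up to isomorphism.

G is 2-regular and connected on 5 vertices, i.e. the cycle C_5. C_5 has 5 rotations and 5 reflections, so Aut(C_5) ≅ D_5 of order 10.

the dihedral group of order 10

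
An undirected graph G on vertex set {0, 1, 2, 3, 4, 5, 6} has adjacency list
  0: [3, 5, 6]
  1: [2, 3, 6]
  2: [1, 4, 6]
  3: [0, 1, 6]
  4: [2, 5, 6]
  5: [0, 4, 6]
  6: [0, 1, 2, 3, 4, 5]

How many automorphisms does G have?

Vertex 6 is the unique vertex of degree 6; the remaining 6 vertices each have degree 3 and induce a cycle, so G is the wheel on 7 vertices with hub 6. Every automorphism fixes the hub and acts on the rim 6-cycle, so Aut(G) ≅ Aut(C_6) = D_6 of order 12.

12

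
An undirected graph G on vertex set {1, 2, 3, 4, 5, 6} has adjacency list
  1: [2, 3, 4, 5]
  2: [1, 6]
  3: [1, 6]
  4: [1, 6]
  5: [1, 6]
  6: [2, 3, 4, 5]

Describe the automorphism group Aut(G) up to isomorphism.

The vertices split by degree into {1, 6} (degree 4) and {2, 3, 4, 5} (degree 2); every edge runs between the two parts, so G is the complete bipartite graph K_{2,4}. The parts have unequal sizes, so no automorphism swaps them; each part is permuted independently, giving S_2 × S_4 of order 2!·4! = 48.

S_2 × S_4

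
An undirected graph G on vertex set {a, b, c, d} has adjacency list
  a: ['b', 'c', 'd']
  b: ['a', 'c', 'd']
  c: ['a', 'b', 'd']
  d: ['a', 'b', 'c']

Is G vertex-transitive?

Every vertex has degree 3, so G is the complete graph K_4. Any permutation of the 4 vertices preserves K_4, so Aut(K_4) = S_4 of order 4! = 24. This group acts transitively on the 4 vertices.

Yes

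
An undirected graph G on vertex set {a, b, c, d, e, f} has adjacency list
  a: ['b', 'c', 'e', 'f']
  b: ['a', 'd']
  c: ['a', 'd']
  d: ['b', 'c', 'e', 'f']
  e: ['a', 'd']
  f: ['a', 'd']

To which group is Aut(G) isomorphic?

The vertices split by degree into {a, d} (degree 4) and {b, c, e, f} (degree 2); every edge runs between the two parts, so G is the complete bipartite graph K_{2,4}. Automorphisms preserve the bipartition setwise (since the parts differ in size) and act as S_4 × S_2 within it; |Aut| = 48.

S_4 × S_2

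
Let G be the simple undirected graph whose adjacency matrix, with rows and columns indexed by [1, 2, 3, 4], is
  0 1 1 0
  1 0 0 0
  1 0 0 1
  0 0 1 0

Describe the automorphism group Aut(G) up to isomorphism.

The degree sequence is [2, 1, 2, 1]; the two degree-1 vertices 2 and 4 are the ends of a path, so G = P_4. The only nontrivial automorphism of a path is the end-to-end reflection, so Aut(G) ≅ Z_2.

the cyclic group of order 2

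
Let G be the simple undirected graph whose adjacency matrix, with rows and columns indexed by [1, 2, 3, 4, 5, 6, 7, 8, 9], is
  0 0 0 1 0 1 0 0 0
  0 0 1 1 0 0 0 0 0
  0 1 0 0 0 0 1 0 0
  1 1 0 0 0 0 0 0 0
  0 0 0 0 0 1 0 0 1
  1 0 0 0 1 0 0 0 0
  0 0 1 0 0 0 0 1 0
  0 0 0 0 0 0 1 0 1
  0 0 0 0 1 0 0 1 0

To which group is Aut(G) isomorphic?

D_9

G is 2-regular and connected on 9 vertices, i.e. the cycle C_9. The automorphisms of the 9-cycle are exactly the symmetries of a regular 9-gon: the dihedral group D_9, |D_9| = 18.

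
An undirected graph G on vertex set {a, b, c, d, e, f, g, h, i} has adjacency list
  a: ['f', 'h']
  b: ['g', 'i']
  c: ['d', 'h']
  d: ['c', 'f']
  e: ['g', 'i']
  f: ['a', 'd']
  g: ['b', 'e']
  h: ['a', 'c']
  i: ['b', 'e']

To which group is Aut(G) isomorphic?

D_5 × D_4

G has two connected components, {a, c, d, f, h} and {b, e, g, i}; each is 2-regular, so G = C_5 ⊔ C_4. No automorphism exchanges components of different sizes, hence Aut(G) is the direct product D_5 × D_4, order 80.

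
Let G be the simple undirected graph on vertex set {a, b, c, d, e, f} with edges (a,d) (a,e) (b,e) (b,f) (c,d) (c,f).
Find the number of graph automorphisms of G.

12

G is 2-regular and connected on 6 vertices, i.e. the cycle C_6. The automorphisms of the 6-cycle are exactly the symmetries of a regular 6-gon: the dihedral group D_6, |D_6| = 12.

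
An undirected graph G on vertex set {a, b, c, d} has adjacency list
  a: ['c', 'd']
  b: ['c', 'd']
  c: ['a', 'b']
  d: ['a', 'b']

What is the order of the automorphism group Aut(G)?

Every vertex has degree 2 and the graph is connected, so G is the 4-cycle C_4. The automorphisms of the 4-cycle are exactly the symmetries of a regular 4-gon: the dihedral group D_4, |D_4| = 8.

8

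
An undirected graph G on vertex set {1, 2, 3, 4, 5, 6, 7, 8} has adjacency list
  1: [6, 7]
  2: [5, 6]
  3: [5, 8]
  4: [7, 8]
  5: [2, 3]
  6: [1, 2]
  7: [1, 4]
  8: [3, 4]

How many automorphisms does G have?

16

Every vertex has degree 2 and the graph is connected, so G is the 8-cycle C_8. C_8 has 8 rotations and 8 reflections, so Aut(C_8) ≅ D_8 of order 16.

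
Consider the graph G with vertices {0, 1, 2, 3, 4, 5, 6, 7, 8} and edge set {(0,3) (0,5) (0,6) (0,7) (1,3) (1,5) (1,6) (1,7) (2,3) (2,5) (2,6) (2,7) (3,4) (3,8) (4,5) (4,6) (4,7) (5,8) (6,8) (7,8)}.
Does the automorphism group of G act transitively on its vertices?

No

Automorphisms preserve degree, but G has vertices of degree 4 and vertices of degree 5; no automorphism maps one to the other, so G is not vertex-transitive.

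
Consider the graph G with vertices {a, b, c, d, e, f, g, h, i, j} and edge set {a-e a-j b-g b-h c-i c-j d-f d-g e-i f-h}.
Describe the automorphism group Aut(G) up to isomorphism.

D_5 ≀ Z_2

G has two connected components, {a, c, e, i, j} and {b, d, f, g, h}; each is 2-regular, so G = C_5 ⊔ C_5. With two isomorphic components, Aut(G) = Aut(C_5) ≀ S_2 = (D_5 × D_5) ⋊ Z_2: permute each cycle by D_5, then optionally swap the two cycles. Order 2·(2·5)² = 200.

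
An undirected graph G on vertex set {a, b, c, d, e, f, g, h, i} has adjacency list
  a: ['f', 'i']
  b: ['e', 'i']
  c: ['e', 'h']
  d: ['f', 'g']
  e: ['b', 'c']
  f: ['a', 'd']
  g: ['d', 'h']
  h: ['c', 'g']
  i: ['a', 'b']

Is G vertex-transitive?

G is 2-regular and connected on 9 vertices, i.e. the cycle C_9. The automorphisms of the 9-cycle are exactly the symmetries of a regular 9-gon: the dihedral group D_9, |D_9| = 18. Under this action every vertex can be carried to every other, so G is vertex-transitive.

Yes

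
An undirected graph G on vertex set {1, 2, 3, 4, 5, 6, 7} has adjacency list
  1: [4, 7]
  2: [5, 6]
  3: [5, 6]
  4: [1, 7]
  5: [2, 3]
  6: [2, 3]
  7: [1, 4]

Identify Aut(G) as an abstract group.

G has two connected components, {2, 3, 5, 6} and {1, 4, 7}; each is 2-regular, so G = C_4 ⊔ C_3. The components are non-isomorphic (different sizes), so Aut(G) = Aut(C_4) × Aut(C_3) = D_4 × D_3 of order 8·6 = 48.

D_4 × D_3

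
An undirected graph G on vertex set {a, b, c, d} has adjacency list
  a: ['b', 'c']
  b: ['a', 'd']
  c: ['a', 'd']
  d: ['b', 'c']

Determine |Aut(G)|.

Every vertex has degree 2 and the graph is connected, so G is the 4-cycle C_4. C_4 has 4 rotations and 4 reflections, so Aut(C_4) ≅ D_4 of order 8.

8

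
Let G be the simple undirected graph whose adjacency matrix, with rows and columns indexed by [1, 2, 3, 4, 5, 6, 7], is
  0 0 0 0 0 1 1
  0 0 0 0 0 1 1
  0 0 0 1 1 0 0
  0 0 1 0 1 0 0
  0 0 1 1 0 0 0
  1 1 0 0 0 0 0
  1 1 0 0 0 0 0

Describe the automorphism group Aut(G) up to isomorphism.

D_3 × D_4

G has two connected components, {1, 2, 6, 7} and {3, 4, 5}; each is 2-regular, so G = C_4 ⊔ C_3. No automorphism exchanges components of different sizes, hence Aut(G) is the direct product D_3 × D_4, order 48.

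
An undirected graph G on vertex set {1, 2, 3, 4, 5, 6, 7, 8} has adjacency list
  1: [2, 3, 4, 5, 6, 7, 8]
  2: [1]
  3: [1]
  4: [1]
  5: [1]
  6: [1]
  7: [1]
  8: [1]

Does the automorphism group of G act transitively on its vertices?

No

Vertex 1 is the only vertex of degree 7, so every automorphism fixes it; G is not vertex-transitive.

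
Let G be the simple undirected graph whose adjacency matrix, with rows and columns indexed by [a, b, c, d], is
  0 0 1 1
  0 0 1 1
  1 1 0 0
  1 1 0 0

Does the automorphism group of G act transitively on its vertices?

Yes

G is 2-regular and connected on 4 vertices, i.e. the cycle C_4. C_4 has 4 rotations and 4 reflections, so Aut(C_4) ≅ D_4 of order 8. This group acts transitively on the 4 vertices.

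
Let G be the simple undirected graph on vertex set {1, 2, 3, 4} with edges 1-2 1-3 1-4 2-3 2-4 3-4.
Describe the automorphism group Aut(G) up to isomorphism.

Every vertex has degree 3, so G is the complete graph K_4. Every bijection on the vertex set is an automorphism of K_4; hence Aut(K_4) ≅ S_4, order 24.

the symmetric group on 4 letters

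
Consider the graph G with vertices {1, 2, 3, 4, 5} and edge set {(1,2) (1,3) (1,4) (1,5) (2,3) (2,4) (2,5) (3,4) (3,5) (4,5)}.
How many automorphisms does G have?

120

All 5 vertices are pairwise adjacent: G = K_5. Any permutation of the 5 vertices preserves K_5, so Aut(K_5) = S_5 of order 5! = 120.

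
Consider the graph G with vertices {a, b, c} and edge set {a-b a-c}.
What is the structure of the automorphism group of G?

The degree sequence is [2, 1, 1]; the two degree-1 vertices b and c are the ends of a path, so G = P_3. A path has exactly one nontrivial symmetry — reversal — giving Aut(G) of order 2.

Z_2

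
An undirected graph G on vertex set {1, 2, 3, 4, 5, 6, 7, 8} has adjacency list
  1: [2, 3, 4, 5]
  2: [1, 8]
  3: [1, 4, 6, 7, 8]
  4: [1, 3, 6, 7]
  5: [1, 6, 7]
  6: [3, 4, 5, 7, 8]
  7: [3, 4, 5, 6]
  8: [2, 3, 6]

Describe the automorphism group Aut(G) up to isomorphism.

Degrees alone do not determine every vertex (e.g. 1 and 4 both have degree 4), but their neighbour-degree multisets differ: N(1) has degrees [2, 3, 4, 5] while N(4) has degrees [4, 4, 5, 5]. Repeating this refinement separates all vertices, so the only automorphism is the identity.

{e}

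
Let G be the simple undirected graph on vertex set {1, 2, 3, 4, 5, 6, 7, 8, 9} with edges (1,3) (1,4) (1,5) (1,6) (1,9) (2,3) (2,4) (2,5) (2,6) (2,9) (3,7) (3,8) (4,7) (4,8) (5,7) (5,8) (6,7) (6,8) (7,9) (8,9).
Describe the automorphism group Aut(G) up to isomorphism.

S_4 × S_5

The vertices split by degree into {1, 2, 7, 8} (degree 5) and {3, 4, 5, 6, 9} (degree 4); every edge runs between the two parts, so G is the complete bipartite graph K_{4,5}. The parts have unequal sizes, so no automorphism swaps them; each part is permuted independently, giving S_4 × S_5 of order 4!·5! = 2880.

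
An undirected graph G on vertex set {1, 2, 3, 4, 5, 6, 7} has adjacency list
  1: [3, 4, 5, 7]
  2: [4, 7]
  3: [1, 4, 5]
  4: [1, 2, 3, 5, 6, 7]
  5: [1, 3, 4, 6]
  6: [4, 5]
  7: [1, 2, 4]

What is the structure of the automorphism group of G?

the trivial group

Degrees alone do not determine every vertex (e.g. 1 and 5 both have degree 4), but their neighbour-degree multisets differ: N(1) has degrees [3, 3, 4, 6] while N(5) has degrees [2, 3, 4, 6]. Repeating this refinement separates all vertices, so the only automorphism is the identity.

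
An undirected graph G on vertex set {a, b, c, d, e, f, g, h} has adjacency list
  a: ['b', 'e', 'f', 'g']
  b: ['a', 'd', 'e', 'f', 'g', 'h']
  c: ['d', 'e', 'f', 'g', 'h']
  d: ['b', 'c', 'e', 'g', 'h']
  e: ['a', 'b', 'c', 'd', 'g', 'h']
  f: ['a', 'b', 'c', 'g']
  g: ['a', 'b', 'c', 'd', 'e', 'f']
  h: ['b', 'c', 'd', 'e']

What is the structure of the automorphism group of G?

The degree sequence is [4, 6, 5, 5, 6, 4, 6, 4]. Checking the degree-preserving permutations of the vertex set shows that none except the identity preserves every edge, so Aut(G) is trivial.

{e}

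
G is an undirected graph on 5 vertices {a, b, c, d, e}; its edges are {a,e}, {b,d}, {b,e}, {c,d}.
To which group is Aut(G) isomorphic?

The degree sequence is [1, 2, 1, 2, 2]; the two degree-1 vertices a and c are the ends of a path, so G = P_5. A path has exactly one nontrivial symmetry — reversal — giving Aut(G) of order 2.

Z_2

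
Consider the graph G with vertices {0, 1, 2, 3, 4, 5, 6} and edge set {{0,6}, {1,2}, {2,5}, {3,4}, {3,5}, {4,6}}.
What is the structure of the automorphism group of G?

C_2

The degree sequence is [1, 1, 2, 2, 2, 2, 2]; the two degree-1 vertices 0 and 1 are the ends of a path, so G = P_7. A path has exactly one nontrivial symmetry — reversal — giving Aut(G) of order 2.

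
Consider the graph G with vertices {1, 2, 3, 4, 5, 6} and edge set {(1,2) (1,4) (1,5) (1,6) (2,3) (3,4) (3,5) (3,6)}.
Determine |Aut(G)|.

48

The vertices split by degree into {1, 3} (degree 4) and {2, 4, 5, 6} (degree 2); every edge runs between the two parts, so G is the complete bipartite graph K_{2,4}. The parts have unequal sizes, so no automorphism swaps them; each part is permuted independently, giving S_2 × S_4 of order 2!·4! = 48.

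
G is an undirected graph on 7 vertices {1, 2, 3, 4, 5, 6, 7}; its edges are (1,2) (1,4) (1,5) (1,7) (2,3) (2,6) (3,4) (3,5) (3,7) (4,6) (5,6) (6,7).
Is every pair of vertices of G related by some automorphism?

No

Automorphisms preserve degree, but G has vertices of degree 3 and vertices of degree 4; no automorphism maps one to the other, so G is not vertex-transitive.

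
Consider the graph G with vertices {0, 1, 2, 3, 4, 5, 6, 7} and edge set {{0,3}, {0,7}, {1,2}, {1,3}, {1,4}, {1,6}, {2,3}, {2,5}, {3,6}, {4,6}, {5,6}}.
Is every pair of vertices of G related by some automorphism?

Vertex 2 is the only vertex of degree 3, so every automorphism fixes it; G is not vertex-transitive.

No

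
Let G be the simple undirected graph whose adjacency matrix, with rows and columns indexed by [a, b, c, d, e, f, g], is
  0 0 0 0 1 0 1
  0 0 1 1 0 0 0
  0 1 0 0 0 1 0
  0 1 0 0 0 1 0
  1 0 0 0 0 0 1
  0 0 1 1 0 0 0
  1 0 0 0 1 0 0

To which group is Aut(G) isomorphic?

G has two connected components, {b, c, d, f} and {a, e, g}; each is 2-regular, so G = C_4 ⊔ C_3. No automorphism exchanges components of different sizes, hence Aut(G) is the direct product D_4 × D_3, order 48.

D_4 × D_3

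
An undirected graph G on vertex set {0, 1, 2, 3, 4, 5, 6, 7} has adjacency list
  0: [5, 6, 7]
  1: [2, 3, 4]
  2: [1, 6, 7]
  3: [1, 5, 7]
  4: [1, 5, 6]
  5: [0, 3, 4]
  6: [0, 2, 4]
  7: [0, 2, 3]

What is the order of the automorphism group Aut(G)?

48

G is 3-regular and bipartite on 2^3 = 8 vertices with girth 4; it is the hypercube graph Q_3. The symmetry group of the 3-cube is the hyperoctahedral group B_3 = Z_2 ≀ S_3, of order 2^3·3! = 48.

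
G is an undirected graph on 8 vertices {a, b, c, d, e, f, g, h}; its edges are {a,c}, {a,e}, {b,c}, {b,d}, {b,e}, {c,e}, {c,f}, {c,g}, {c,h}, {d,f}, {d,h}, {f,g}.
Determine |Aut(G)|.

1

The degree sequence is [2, 3, 6, 3, 3, 3, 2, 2]. Checking the degree-preserving permutations of the vertex set shows that none except the identity preserves every edge, so Aut(G) is trivial.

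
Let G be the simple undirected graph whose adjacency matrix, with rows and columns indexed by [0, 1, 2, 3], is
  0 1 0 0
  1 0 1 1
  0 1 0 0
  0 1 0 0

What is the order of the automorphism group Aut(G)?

Vertex 1 has degree 3 and every other vertex has degree 1, so G is the star K_{1,3} with centre 1. The 3 leaves are pairwise interchangeable while the centre is fixed, giving Aut(G) = S_3.

6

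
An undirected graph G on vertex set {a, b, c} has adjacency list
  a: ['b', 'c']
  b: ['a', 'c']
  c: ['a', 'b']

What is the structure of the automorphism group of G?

Every vertex has degree 2, so G is the complete graph K_3. Any permutation of the 3 vertices preserves K_3, so Aut(K_3) = S_3 of order 3! = 6.

the symmetric group on 3 letters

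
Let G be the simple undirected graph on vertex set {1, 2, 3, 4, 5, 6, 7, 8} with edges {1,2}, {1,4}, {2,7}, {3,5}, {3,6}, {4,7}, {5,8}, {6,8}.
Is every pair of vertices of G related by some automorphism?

G has two connected components, {1, 2, 4, 7} and {3, 5, 6, 8}; each is 2-regular, so G = C_4 ⊔ C_4. Aut of a disjoint union of two copies of C_4 is the wreath product D_4 ≀ Z_2, of order 2·8² = 128. Under this action every vertex can be carried to every other, so G is vertex-transitive.

Yes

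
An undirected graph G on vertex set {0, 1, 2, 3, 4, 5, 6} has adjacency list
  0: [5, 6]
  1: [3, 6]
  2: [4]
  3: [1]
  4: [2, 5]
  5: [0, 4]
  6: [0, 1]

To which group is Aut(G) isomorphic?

C_2

The degree sequence is [2, 2, 1, 1, 2, 2, 2]; the two degree-1 vertices 2 and 3 are the ends of a path, so G = P_7. A path has exactly one nontrivial symmetry — reversal — giving Aut(G) of order 2.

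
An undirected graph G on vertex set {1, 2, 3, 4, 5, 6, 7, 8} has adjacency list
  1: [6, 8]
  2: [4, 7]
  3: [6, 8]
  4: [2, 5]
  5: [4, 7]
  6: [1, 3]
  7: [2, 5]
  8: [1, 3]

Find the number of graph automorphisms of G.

128

G has two connected components, {1, 3, 6, 8} and {2, 4, 5, 7}; each is 2-regular, so G = C_4 ⊔ C_4. With two isomorphic components, Aut(G) = Aut(C_4) ≀ S_2 = (D_4 × D_4) ⋊ Z_2: permute each cycle by D_4, then optionally swap the two cycles. Order 2·(2·4)² = 128.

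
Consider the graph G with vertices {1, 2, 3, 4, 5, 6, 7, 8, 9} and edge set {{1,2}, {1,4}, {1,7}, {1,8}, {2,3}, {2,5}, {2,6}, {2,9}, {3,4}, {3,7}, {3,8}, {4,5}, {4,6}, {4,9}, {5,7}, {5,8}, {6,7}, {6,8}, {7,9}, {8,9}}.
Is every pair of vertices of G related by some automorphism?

No

Automorphisms preserve degree, but G has vertices of degree 4 and vertices of degree 5; no automorphism maps one to the other, so G is not vertex-transitive.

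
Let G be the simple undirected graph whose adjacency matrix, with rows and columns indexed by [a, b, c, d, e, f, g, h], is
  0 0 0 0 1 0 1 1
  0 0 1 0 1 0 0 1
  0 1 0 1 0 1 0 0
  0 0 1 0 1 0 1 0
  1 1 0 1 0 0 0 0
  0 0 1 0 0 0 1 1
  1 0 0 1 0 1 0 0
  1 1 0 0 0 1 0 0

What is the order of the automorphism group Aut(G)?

48

G is 3-regular and bipartite on 2^3 = 8 vertices with girth 4; it is the hypercube graph Q_3. The symmetry group of the 3-cube is the hyperoctahedral group B_3 = Z_2 ≀ S_3, of order 2^3·3! = 48.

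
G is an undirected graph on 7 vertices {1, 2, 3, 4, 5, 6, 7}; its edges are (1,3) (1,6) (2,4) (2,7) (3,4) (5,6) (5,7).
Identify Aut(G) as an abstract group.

G is 2-regular and connected on 7 vertices, i.e. the cycle C_7. The automorphisms of the 7-cycle are exactly the symmetries of a regular 7-gon: the dihedral group D_7, |D_7| = 14.

the dihedral group of order 14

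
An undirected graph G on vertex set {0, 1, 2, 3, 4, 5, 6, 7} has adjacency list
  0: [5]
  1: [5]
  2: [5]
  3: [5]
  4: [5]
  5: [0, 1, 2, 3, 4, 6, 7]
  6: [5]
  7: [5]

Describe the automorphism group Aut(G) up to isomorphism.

Vertex 5 has degree 7 and every other vertex has degree 1, so G is the star K_{1,7} with centre 5. Any automorphism fixes the centre and permutes the 7 leaves freely, so Aut(G) ≅ S_7 of order 7! = 5040.

the symmetric group on 7 letters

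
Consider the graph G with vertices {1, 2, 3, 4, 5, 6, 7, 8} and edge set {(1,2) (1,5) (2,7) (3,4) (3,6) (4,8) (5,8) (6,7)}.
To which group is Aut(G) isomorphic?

D_8

Every vertex has degree 2 and the graph is connected, so G is the 8-cycle C_8. The automorphisms of the 8-cycle are exactly the symmetries of a regular 8-gon: the dihedral group D_8, |D_8| = 16.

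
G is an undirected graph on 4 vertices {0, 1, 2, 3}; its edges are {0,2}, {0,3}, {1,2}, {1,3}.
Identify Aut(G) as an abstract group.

G is 2-regular and connected on 4 vertices, i.e. the cycle C_4. The automorphisms of the 4-cycle are exactly the symmetries of a regular 4-gon: the dihedral group D_4, |D_4| = 8.

D_4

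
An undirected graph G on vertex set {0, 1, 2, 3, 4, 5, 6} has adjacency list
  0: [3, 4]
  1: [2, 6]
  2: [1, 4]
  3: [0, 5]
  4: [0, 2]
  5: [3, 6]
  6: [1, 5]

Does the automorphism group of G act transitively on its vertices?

Yes

G is 2-regular and connected on 7 vertices, i.e. the cycle C_7. The automorphisms of the 7-cycle are exactly the symmetries of a regular 7-gon: the dihedral group D_7, |D_7| = 14. This group acts transitively on the 7 vertices.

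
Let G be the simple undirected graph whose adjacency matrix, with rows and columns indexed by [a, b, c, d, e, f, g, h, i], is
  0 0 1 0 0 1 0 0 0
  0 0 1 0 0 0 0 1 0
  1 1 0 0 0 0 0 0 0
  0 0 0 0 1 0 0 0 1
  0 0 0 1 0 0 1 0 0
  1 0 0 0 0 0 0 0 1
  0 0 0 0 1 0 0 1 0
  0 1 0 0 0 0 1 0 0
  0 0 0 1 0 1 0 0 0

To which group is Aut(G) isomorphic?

D_9

Every vertex has degree 2 and the graph is connected, so G is the 9-cycle C_9. The automorphisms of the 9-cycle are exactly the symmetries of a regular 9-gon: the dihedral group D_9, |D_9| = 18.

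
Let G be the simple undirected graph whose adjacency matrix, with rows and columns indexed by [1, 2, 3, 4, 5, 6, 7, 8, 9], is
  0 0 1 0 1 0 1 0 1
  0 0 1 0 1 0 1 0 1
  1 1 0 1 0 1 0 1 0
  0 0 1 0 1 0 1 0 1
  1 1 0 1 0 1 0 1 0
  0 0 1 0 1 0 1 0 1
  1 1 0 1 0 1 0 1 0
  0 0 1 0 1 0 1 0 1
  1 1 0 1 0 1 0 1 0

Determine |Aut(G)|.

The vertices split by degree into {3, 5, 7, 9} (degree 5) and {1, 2, 4, 6, 8} (degree 4); every edge runs between the two parts, so G is the complete bipartite graph K_{4,5}. The parts have unequal sizes, so no automorphism swaps them; each part is permuted independently, giving S_4 × S_5 of order 4!·5! = 2880.

2880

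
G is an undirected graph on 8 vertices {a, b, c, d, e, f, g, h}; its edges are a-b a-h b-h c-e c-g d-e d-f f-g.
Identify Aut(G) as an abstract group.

D_3 × D_5

G has two connected components, {c, d, e, f, g} and {a, b, h}; each is 2-regular, so G = C_5 ⊔ C_3. No automorphism exchanges components of different sizes, hence Aut(G) is the direct product D_3 × D_5, order 60.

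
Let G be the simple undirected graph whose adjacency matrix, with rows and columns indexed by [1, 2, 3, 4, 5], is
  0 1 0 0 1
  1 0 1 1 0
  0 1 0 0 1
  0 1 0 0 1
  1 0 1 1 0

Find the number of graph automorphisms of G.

12

The vertices split by degree into {2, 5} (degree 3) and {1, 3, 4} (degree 2); every edge runs between the two parts, so G is the complete bipartite graph K_{2,3}. The parts have unequal sizes, so no automorphism swaps them; each part is permuted independently, giving S_3 × S_2 of order 3!·2! = 12.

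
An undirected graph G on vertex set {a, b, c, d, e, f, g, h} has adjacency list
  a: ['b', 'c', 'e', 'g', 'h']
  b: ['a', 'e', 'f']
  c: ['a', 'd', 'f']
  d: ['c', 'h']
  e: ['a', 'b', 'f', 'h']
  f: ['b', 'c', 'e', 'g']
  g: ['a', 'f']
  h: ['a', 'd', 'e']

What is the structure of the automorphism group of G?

The degree sequence is [5, 3, 3, 2, 4, 4, 2, 3]. Checking the degree-preserving permutations of the vertex set shows that none except the identity preserves every edge, so Aut(G) is trivial.

{e}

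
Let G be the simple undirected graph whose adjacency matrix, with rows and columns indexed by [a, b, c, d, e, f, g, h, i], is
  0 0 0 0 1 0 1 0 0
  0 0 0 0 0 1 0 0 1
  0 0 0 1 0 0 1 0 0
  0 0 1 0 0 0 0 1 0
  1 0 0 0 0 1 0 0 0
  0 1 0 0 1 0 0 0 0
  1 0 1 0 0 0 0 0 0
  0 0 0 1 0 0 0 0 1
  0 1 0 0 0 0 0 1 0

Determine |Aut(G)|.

G is 2-regular and connected on 9 vertices, i.e. the cycle C_9. C_9 has 9 rotations and 9 reflections, so Aut(C_9) ≅ D_9 of order 18.

18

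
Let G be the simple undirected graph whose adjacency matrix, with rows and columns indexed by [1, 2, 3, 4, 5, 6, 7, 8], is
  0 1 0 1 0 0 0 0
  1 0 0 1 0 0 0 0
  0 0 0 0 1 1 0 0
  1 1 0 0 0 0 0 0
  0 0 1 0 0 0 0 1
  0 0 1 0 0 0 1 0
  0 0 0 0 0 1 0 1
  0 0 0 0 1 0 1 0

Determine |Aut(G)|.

G has two connected components, {3, 5, 6, 7, 8} and {1, 2, 4}; each is 2-regular, so G = C_5 ⊔ C_3. No automorphism exchanges components of different sizes, hence Aut(G) is the direct product D_5 × D_3, order 60.

60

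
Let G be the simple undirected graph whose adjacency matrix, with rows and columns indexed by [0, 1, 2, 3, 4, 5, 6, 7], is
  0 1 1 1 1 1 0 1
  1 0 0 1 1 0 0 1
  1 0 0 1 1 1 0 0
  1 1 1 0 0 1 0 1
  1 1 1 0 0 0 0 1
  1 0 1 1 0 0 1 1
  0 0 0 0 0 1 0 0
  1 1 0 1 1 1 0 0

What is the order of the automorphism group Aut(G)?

The degree sequence is [6, 4, 4, 5, 4, 5, 1, 5]. Checking the degree-preserving permutations of the vertex set shows that none except the identity preserves every edge, so Aut(G) is trivial.

1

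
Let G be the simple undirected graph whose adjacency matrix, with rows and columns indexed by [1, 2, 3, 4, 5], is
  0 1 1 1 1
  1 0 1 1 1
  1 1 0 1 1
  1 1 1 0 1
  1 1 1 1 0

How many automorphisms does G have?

All 5 vertices are pairwise adjacent: G = K_5. Any permutation of the 5 vertices preserves K_5, so Aut(K_5) = S_5 of order 5! = 120.

120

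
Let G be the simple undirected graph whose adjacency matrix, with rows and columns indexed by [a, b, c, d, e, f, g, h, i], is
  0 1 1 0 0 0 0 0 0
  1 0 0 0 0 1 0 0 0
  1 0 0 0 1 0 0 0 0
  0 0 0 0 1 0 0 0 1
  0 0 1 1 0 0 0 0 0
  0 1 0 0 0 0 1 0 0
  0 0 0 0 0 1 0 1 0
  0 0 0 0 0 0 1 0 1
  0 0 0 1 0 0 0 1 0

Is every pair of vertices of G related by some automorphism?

Every vertex has degree 2 and the graph is connected, so G is the 9-cycle C_9. C_9 has 9 rotations and 9 reflections, so Aut(C_9) ≅ D_9 of order 18. Under this action every vertex can be carried to every other, so G is vertex-transitive.

Yes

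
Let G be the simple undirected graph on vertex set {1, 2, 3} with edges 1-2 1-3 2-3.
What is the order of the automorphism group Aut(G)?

6

All 3 vertices are pairwise adjacent: G = K_3. Any permutation of the 3 vertices preserves K_3, so Aut(K_3) = S_3 of order 3! = 6.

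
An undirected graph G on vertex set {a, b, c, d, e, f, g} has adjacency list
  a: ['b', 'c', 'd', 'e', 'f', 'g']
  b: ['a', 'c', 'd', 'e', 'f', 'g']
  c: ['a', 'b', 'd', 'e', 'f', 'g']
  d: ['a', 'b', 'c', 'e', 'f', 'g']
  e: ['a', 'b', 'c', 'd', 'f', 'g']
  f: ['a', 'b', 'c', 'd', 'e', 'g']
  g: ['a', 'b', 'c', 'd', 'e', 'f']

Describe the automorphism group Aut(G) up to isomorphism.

All 7 vertices are pairwise adjacent: G = K_7. Any permutation of the 7 vertices preserves K_7, so Aut(K_7) = S_7 of order 7! = 5040.

S_7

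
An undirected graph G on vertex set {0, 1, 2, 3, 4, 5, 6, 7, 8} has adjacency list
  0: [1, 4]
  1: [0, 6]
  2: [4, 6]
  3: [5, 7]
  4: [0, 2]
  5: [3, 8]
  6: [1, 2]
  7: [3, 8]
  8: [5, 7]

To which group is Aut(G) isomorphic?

G has two connected components, {0, 1, 2, 4, 6} and {3, 5, 7, 8}; each is 2-regular, so G = C_5 ⊔ C_4. The components are non-isomorphic (different sizes), so Aut(G) = Aut(C_5) × Aut(C_4) = D_5 × D_4 of order 10·8 = 80.

D_5 × D_4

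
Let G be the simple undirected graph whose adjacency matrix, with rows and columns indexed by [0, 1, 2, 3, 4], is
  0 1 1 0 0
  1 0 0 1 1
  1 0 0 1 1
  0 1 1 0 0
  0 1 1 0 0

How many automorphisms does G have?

The vertices split by degree into {1, 2} (degree 3) and {0, 3, 4} (degree 2); every edge runs between the two parts, so G is the complete bipartite graph K_{2,3}. Automorphisms preserve the bipartition setwise (since the parts differ in size) and act as S_2 × S_3 within it; |Aut| = 12.

12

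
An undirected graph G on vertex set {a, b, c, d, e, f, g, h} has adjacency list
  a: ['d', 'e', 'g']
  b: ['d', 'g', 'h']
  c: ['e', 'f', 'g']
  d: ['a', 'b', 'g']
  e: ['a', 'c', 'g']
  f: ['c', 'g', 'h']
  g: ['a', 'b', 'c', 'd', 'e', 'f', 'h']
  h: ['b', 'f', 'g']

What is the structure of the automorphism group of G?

Vertex g is the unique vertex of degree 7; the remaining 7 vertices each have degree 3 and induce a cycle, so G is the wheel on 8 vertices with hub g. Every automorphism fixes the hub and acts on the rim 7-cycle, so Aut(G) ≅ Aut(C_7) = D_7 of order 14.

D_7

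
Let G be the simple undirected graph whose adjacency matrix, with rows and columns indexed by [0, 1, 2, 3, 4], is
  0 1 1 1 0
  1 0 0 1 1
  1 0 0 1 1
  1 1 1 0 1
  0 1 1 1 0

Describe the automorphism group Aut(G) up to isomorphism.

the dihedral group of order 8

Vertex 3 is the unique vertex of degree 4; the remaining 4 vertices each have degree 3 and induce a cycle, so G is the wheel on 5 vertices with hub 3. With the hub fixed, the remaining symmetry is that of the rim cycle C_4, giving the dihedral group D_4.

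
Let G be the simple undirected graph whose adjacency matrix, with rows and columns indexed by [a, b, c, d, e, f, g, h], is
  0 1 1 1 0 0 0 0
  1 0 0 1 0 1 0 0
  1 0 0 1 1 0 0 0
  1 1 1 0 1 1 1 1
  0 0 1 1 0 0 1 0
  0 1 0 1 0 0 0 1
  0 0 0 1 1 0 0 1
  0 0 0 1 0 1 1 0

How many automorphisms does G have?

14

Vertex d is the unique vertex of degree 7; the remaining 7 vertices each have degree 3 and induce a cycle, so G is the wheel on 8 vertices with hub d. With the hub fixed, the remaining symmetry is that of the rim cycle C_7, giving the dihedral group D_7.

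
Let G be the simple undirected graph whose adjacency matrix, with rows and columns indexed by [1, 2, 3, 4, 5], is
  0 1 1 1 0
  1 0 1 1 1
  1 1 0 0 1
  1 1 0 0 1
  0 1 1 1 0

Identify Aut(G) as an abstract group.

Vertex 2 is the unique vertex of degree 4; the remaining 4 vertices each have degree 3 and induce a cycle, so G is the wheel on 5 vertices with hub 2. Every automorphism fixes the hub and acts on the rim 4-cycle, so Aut(G) ≅ Aut(C_4) = D_4 of order 8.

D_4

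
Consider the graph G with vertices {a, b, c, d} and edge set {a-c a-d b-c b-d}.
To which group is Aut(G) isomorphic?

G is 2-regular and connected on 4 vertices, i.e. the cycle C_4. The automorphisms of the 4-cycle are exactly the symmetries of a regular 4-gon: the dihedral group D_4, |D_4| = 8.

D_4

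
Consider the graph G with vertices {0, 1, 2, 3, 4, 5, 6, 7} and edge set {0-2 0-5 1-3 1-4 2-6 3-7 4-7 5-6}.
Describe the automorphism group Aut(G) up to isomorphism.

D_4 ≀ Z_2

G has two connected components, {1, 3, 4, 7} and {0, 2, 5, 6}; each is 2-regular, so G = C_4 ⊔ C_4. With two isomorphic components, Aut(G) = Aut(C_4) ≀ S_2 = (D_4 × D_4) ⋊ Z_2: permute each cycle by D_4, then optionally swap the two cycles. Order 2·(2·4)² = 128.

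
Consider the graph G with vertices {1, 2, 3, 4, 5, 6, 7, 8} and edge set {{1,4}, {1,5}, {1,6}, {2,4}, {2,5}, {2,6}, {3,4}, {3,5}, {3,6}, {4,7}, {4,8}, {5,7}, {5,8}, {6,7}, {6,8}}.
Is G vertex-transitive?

No

Automorphisms preserve degree, but G has vertices of degree 3 and vertices of degree 5; no automorphism maps one to the other, so G is not vertex-transitive.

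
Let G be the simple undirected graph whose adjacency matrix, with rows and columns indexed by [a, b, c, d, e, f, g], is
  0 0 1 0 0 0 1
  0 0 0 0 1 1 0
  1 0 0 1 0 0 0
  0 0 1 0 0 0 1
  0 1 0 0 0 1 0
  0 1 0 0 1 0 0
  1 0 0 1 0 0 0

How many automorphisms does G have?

G has two connected components, {a, c, d, g} and {b, e, f}; each is 2-regular, so G = C_4 ⊔ C_3. The components are non-isomorphic (different sizes), so Aut(G) = Aut(C_4) × Aut(C_3) = D_4 × D_3 of order 8·6 = 48.

48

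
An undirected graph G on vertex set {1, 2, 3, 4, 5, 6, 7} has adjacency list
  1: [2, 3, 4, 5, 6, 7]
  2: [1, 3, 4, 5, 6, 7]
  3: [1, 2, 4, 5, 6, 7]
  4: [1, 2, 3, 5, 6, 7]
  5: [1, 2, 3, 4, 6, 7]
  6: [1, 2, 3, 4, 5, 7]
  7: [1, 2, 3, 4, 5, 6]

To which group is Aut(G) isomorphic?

All 7 vertices are pairwise adjacent: G = K_7. Every bijection on the vertex set is an automorphism of K_7; hence Aut(K_7) ≅ S_7, order 5040.

the symmetric group on 7 letters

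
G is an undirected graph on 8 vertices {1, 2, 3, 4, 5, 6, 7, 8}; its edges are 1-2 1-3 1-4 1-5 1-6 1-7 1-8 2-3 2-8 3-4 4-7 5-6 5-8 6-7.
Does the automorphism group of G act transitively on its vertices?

No

Vertex 1 is the only vertex of degree 7, so every automorphism fixes it; G is not vertex-transitive.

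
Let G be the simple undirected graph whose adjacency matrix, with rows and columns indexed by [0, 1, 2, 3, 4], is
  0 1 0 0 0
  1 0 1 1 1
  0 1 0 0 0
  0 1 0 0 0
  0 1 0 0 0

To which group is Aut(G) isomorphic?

the symmetric group on 4 letters

Vertex 1 has degree 4 and every other vertex has degree 1, so G is the star K_{1,4} with centre 1. The 4 leaves are pairwise interchangeable while the centre is fixed, giving Aut(G) = S_4.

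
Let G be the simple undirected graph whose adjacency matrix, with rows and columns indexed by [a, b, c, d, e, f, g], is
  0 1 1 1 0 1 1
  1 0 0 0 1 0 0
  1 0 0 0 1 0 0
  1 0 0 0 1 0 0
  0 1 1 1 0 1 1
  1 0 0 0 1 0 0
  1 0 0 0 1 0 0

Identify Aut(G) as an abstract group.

The vertices split by degree into {a, e} (degree 5) and {b, c, d, f, g} (degree 2); every edge runs between the two parts, so G is the complete bipartite graph K_{2,5}. The parts have unequal sizes, so no automorphism swaps them; each part is permuted independently, giving S_5 × S_2 of order 5!·2! = 240.

S_5 × S_2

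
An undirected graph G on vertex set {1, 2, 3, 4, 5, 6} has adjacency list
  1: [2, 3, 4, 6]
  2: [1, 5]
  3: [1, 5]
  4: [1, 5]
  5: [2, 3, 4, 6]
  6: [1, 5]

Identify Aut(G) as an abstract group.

S_4 × S_2

The vertices split by degree into {1, 5} (degree 4) and {2, 3, 4, 6} (degree 2); every edge runs between the two parts, so G is the complete bipartite graph K_{2,4}. Automorphisms preserve the bipartition setwise (since the parts differ in size) and act as S_4 × S_2 within it; |Aut| = 48.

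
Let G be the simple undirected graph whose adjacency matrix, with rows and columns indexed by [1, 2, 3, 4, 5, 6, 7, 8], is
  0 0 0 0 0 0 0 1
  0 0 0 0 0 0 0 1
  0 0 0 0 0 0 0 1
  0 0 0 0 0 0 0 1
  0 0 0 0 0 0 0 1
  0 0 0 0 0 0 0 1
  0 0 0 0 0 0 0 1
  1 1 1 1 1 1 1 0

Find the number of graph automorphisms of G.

Vertex 8 has degree 7 and every other vertex has degree 1, so G is the star K_{1,7} with centre 8. Any automorphism fixes the centre and permutes the 7 leaves freely, so Aut(G) ≅ S_7 of order 7! = 5040.

5040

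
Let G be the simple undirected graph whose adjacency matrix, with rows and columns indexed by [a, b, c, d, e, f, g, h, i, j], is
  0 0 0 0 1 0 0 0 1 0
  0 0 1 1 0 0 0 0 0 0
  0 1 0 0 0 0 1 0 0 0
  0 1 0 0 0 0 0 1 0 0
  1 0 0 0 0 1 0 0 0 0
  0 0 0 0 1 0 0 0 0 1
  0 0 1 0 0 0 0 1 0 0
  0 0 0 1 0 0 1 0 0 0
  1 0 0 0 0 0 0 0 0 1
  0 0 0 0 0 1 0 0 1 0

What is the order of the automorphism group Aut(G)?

200

G has two connected components, {b, c, d, g, h} and {a, e, f, i, j}; each is 2-regular, so G = C_5 ⊔ C_5. With two isomorphic components, Aut(G) = Aut(C_5) ≀ S_2 = (D_5 × D_5) ⋊ Z_2: permute each cycle by D_5, then optionally swap the two cycles. Order 2·(2·5)² = 200.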